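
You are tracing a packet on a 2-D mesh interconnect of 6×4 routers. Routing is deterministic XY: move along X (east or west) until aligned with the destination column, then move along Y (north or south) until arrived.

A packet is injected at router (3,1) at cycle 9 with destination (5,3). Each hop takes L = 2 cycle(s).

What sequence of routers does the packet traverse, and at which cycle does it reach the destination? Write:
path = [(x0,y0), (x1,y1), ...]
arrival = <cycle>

path = [(3,1), (4,1), (5,1), (5,2), (5,3)]
arrival = 17

t=9: at (3,1)
t=11: at (4,1) after E
t=13: at (5,1) after E
t=15: at (5,2) after N
t=17: at (5,3) after N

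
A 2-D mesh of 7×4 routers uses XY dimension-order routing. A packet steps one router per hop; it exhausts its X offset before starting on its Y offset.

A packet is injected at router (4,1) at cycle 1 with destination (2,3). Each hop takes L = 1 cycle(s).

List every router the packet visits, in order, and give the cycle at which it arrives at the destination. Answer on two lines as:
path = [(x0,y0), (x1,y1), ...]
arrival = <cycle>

src (4,1)  cyc=1
W→(3,1)  cyc=2
W→(2,1)  cyc=3
N→(2,2)  cyc=4
N→(2,3)  cyc=5

path = [(4,1), (3,1), (2,1), (2,2), (2,3)]
arrival = 5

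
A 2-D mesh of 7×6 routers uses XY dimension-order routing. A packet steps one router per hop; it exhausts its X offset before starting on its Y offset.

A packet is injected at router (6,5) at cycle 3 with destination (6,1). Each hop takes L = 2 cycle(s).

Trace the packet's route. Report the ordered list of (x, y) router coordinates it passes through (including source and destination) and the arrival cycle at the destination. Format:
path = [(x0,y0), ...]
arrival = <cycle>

path = [(6,5), (6,4), (6,3), (6,2), (6,1)]
arrival = 11

t=3: at (6,5)
t=5: at (6,4) after S
t=7: at (6,3) after S
t=9: at (6,2) after S
t=11: at (6,1) after S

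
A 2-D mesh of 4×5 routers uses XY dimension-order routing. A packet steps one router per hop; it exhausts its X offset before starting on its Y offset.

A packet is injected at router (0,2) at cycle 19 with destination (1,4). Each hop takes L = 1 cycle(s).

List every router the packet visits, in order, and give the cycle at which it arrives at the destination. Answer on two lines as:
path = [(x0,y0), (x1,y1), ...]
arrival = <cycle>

path = [(0,2), (1,2), (1,3), (1,4)]
arrival = 22

t=19: at (0,2)
t=20: at (1,2) after E
t=21: at (1,3) after N
t=22: at (1,4) after N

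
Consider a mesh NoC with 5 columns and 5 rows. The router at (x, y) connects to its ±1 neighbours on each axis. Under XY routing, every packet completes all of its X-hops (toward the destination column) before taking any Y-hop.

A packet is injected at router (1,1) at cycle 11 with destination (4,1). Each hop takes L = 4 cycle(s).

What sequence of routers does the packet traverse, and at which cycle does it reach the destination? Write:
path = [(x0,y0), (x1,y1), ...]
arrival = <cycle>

path = [(1,1), (2,1), (3,1), (4,1)]
arrival = 23

[0] x=1 y=1 t=11
[1] x=2 y=1 t=15 →E
[2] x=3 y=1 t=19 →E
[3] x=4 y=1 t=23 →E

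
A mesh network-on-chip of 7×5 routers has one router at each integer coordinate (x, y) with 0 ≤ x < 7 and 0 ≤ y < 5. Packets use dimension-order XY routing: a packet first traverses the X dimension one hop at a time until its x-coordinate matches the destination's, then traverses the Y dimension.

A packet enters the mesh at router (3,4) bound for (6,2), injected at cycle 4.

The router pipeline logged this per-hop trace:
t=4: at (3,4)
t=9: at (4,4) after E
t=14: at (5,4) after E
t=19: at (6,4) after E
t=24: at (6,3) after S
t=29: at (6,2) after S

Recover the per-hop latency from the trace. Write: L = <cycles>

Between hops 0 and 1 the cycle counter advances 9 − 4 = 5.
Per-hop latency L = Δcyc = 5.

L = 5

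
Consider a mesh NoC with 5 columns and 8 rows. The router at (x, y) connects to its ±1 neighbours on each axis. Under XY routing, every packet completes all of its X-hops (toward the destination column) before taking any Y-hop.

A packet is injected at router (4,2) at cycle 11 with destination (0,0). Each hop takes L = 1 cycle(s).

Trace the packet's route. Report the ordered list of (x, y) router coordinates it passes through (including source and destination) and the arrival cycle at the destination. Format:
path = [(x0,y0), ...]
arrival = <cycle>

src (4,2)  cyc=11
W→(3,2)  cyc=12
W→(2,2)  cyc=13
W→(1,2)  cyc=14
W→(0,2)  cyc=15
S→(0,1)  cyc=16
S→(0,0)  cyc=17

path = [(4,2), (3,2), (2,2), (1,2), (0,2), (0,1), (0,0)]
arrival = 17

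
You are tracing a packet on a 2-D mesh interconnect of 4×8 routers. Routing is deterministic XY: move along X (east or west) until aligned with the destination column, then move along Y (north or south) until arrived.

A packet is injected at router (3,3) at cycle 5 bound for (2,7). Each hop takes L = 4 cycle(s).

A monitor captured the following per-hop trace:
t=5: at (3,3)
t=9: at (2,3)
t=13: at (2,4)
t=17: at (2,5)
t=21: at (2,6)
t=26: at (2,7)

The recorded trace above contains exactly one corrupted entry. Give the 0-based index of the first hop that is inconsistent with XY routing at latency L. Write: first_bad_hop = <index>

check 1→ d=(-1,0) cyc+4: ok
check 2→ d=(0,1) cyc+4: ok
check 3→ d=(0,1) cyc+4: ok
check 4→ d=(0,1) cyc+4: ok
check 5→ d=(0,1) cyc+5: BAD: Δcyc=5≠L

first_bad_hop = 5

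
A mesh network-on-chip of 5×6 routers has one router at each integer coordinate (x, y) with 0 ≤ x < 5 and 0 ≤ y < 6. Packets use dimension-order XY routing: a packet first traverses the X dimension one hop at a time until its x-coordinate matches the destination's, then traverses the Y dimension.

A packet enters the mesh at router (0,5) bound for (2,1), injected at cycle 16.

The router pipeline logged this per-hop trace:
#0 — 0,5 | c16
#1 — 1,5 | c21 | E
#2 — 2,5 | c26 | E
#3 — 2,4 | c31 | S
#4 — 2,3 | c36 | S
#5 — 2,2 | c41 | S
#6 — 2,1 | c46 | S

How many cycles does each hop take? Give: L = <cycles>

L = 5

cyc[1] − cyc[0] = 21 − 16 = 5.
One hop costs L cycles, so L = 5.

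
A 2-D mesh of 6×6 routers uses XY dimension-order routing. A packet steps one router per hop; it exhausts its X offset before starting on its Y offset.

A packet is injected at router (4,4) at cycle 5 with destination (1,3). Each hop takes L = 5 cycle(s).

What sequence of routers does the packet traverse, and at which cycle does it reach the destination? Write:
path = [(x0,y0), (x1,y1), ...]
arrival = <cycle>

path = [(4,4), (3,4), (2,4), (1,4), (1,3)]
arrival = 25

#0 — 4,4 | c5
#1 — 3,4 | c10 | W
#2 — 2,4 | c15 | W
#3 — 1,4 | c20 | W
#4 — 1,3 | c25 | S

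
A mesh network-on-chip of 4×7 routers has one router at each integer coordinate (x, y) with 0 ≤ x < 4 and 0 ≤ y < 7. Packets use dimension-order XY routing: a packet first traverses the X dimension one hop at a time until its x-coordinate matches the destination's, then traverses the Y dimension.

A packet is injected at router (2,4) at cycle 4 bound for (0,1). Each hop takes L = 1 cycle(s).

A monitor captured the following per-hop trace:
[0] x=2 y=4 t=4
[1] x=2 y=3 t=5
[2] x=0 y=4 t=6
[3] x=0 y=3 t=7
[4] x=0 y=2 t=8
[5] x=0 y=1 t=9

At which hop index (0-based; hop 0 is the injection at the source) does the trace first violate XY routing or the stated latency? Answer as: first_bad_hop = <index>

[1] (+0,-1) / 1c ⇒ BAD: Y-move but x=2≠0

first_bad_hop = 1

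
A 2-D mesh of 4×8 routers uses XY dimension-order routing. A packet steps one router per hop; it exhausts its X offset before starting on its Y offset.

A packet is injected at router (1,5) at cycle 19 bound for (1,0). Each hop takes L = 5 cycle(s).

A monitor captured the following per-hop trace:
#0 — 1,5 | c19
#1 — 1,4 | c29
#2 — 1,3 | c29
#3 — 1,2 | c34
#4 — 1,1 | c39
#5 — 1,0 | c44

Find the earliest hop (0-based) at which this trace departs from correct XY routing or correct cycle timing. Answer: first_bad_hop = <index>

first_bad_hop = 1

[1] (+0,-1) / 10c ⇒ BAD: Δcyc=10≠L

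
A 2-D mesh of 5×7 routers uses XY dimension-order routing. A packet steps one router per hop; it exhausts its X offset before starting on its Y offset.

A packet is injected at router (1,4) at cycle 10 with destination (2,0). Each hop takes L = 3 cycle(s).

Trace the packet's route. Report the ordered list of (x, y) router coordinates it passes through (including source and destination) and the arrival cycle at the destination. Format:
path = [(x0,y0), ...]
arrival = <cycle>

[0] x=1 y=4 t=10
[1] x=2 y=4 t=13 →E
[2] x=2 y=3 t=16 →S
[3] x=2 y=2 t=19 →S
[4] x=2 y=1 t=22 →S
[5] x=2 y=0 t=25 →S

path = [(1,4), (2,4), (2,3), (2,2), (2,1), (2,0)]
arrival = 25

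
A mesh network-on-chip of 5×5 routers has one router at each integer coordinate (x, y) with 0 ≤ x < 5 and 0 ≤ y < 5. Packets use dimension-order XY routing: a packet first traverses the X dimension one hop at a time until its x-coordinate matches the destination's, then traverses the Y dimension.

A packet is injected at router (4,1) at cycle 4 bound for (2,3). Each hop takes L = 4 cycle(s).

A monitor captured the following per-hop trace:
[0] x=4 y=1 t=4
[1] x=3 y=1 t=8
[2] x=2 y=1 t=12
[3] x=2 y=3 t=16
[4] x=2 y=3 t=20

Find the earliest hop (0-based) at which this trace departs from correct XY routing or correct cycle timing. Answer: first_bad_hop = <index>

first_bad_hop = 3

  1: Δx=-1 Δy=+0 Δt=4 [ok]
  2: Δx=-1 Δy=+0 Δt=4 [ok]
  3: Δx=+0 Δy=+2 Δt=4 [BAD: non-unit step]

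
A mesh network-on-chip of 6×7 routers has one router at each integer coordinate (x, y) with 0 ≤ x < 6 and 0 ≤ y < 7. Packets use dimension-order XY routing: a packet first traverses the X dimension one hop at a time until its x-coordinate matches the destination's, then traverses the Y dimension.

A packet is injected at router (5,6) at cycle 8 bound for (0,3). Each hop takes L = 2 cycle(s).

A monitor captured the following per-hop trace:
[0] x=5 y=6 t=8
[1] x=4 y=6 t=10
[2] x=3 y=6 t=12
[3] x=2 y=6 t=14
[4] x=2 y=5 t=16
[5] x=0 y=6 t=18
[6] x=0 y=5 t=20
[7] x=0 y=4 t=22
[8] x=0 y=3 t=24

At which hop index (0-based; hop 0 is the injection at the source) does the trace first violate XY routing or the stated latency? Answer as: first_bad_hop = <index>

[1] (-1,+0) / 2c ⇒ ok
[2] (-1,+0) / 2c ⇒ ok
[3] (-1,+0) / 2c ⇒ ok
[4] (+0,-1) / 2c ⇒ BAD: Y-move but x=2≠0

first_bad_hop = 4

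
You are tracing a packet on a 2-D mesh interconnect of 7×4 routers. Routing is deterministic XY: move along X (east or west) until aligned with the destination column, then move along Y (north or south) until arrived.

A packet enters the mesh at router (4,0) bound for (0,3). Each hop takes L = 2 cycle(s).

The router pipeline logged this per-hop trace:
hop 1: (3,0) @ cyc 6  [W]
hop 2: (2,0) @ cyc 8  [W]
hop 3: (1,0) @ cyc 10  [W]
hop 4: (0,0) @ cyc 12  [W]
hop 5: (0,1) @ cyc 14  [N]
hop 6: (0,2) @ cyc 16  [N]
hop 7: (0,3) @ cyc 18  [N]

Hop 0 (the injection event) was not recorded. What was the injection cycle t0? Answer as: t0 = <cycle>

t0 = 4

At hop 1 the cycle is 6; in general cyc_k = t0 + kL.
Therefore t0 = 6 − L = 4.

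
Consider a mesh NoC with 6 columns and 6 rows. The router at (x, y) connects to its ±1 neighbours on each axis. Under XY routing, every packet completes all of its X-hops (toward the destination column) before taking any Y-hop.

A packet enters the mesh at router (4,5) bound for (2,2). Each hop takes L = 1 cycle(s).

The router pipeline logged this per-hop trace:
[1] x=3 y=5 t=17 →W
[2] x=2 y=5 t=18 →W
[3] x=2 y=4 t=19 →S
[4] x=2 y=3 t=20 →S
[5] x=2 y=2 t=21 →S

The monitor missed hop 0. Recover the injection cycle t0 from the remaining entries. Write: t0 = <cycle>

The first recorded entry is hop 1 at cycle 17.
So t0 = 17 − 1·1 = 16.

t0 = 16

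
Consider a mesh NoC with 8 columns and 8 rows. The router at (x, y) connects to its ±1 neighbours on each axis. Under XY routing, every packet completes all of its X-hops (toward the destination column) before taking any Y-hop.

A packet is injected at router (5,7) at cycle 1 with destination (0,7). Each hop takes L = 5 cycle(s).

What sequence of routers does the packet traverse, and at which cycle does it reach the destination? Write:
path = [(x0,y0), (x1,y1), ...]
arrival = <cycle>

path = [(5,7), (4,7), (3,7), (2,7), (1,7), (0,7)]
arrival = 26

src (5,7)  cyc=1
W→(4,7)  cyc=6
W→(3,7)  cyc=11
W→(2,7)  cyc=16
W→(1,7)  cyc=21
W→(0,7)  cyc=26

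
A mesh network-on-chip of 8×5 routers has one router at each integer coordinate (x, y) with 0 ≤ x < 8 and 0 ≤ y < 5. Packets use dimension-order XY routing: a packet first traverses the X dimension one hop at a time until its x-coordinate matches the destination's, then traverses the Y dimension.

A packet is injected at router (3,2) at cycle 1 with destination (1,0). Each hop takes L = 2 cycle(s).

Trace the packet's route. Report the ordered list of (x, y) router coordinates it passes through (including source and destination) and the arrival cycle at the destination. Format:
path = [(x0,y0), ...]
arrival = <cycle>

path = [(3,2), (2,2), (1,2), (1,1), (1,0)]
arrival = 9

t=1: at (3,2)
t=3: at (2,2) after W
t=5: at (1,2) after W
t=7: at (1,1) after S
t=9: at (1,0) after S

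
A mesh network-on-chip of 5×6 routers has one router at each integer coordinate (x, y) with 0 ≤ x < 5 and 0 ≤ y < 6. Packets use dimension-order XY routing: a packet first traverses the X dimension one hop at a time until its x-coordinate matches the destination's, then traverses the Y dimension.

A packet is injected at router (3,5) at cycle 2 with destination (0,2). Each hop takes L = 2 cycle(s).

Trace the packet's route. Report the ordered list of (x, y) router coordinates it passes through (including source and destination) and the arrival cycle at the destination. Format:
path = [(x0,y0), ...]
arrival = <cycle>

t=2: at (3,5)
t=4: at (2,5) after W
t=6: at (1,5) after W
t=8: at (0,5) after W
t=10: at (0,4) after S
t=12: at (0,3) after S
t=14: at (0,2) after S

path = [(3,5), (2,5), (1,5), (0,5), (0,4), (0,3), (0,2)]
arrival = 14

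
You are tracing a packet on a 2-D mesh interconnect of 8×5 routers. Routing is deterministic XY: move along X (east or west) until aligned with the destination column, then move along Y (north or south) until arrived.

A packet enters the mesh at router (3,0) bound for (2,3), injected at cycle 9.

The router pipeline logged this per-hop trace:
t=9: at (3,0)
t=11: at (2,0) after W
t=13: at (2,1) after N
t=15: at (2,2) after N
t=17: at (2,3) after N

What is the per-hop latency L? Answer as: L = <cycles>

Between hops 0 and 1 the cycle counter advances 11 − 9 = 2.
One hop costs L cycles, so L = 2.

L = 2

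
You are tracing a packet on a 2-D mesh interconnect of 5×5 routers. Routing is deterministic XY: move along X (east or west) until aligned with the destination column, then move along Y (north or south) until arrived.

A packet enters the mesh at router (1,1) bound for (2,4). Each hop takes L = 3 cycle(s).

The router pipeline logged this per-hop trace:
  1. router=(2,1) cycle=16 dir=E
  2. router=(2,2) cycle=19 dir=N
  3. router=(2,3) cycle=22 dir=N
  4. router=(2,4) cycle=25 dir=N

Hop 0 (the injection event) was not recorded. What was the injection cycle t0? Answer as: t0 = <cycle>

t0 = 13

At hop 1 the cycle is 16; in general cyc_k = t0 + kL.
Therefore t0 = 16 − L = 13.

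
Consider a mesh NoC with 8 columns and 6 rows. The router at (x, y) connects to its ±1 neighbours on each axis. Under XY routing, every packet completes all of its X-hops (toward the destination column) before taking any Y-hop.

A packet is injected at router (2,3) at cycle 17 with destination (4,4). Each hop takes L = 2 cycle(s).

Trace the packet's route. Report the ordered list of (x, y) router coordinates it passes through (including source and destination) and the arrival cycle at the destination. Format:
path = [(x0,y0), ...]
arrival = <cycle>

t=17: at (2,3)
t=19: at (3,3) after E
t=21: at (4,3) after E
t=23: at (4,4) after N

path = [(2,3), (3,3), (4,3), (4,4)]
arrival = 23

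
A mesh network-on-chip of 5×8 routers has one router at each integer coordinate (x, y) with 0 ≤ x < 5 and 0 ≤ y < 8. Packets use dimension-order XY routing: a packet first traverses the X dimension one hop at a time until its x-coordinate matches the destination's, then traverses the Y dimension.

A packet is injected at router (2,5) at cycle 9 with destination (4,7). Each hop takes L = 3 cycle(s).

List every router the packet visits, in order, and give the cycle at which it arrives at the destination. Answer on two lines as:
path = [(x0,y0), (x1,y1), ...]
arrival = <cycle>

hop 0: (2,5) @ cyc 9
hop 1: (3,5) @ cyc 12  [E]
hop 2: (4,5) @ cyc 15  [E]
hop 3: (4,6) @ cyc 18  [N]
hop 4: (4,7) @ cyc 21  [N]

path = [(2,5), (3,5), (4,5), (4,6), (4,7)]
arrival = 21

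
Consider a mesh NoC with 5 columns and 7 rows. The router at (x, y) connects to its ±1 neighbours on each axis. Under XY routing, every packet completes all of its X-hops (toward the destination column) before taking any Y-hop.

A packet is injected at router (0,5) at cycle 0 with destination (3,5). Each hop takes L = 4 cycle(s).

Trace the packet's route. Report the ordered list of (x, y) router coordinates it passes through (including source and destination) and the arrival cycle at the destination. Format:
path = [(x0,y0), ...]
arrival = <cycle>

path = [(0,5), (1,5), (2,5), (3,5)]
arrival = 12

hop 0: (0,5) @ cyc 0
hop 1: (1,5) @ cyc 4  [E]
hop 2: (2,5) @ cyc 8  [E]
hop 3: (3,5) @ cyc 12  [E]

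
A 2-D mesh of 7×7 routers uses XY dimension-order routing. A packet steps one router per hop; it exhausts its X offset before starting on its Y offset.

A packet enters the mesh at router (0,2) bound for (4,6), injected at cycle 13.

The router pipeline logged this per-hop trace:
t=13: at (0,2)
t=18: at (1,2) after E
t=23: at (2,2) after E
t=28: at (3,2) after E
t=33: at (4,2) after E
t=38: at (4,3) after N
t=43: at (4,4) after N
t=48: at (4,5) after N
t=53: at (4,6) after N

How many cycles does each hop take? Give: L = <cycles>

L = 5

Between hops 0 and 1 the cycle counter advances 18 − 13 = 5.
Per-hop latency L = Δcyc = 5.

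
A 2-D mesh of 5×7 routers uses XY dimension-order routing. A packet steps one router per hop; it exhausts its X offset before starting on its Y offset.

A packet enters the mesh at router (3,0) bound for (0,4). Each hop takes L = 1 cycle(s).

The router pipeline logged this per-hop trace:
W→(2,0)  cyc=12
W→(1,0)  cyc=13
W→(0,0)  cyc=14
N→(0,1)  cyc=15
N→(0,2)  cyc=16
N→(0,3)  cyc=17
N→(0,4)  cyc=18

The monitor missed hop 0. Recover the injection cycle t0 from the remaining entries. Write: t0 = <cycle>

cyc[1] = 12 and cyc[k] = t0 + k·L for every k.
t0 = cyc[1] − L = 12 − 1 = 11.

t0 = 11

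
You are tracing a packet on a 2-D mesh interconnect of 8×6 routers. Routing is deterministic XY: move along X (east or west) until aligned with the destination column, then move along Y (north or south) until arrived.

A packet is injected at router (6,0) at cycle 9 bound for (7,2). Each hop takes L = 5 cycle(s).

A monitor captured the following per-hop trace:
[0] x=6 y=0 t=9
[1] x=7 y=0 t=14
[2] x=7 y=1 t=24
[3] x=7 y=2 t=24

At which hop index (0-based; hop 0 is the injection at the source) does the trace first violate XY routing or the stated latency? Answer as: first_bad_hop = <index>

first_bad_hop = 2

[1] (+1,+0) / 5c ⇒ ok
[2] (+0,+1) / 10c ⇒ BAD: Δcyc=10≠L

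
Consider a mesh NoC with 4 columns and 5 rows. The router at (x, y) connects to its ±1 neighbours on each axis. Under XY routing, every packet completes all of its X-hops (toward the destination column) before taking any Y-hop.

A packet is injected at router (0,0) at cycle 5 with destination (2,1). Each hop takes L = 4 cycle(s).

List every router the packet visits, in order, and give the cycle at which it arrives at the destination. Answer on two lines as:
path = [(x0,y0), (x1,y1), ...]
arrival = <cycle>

path = [(0,0), (1,0), (2,0), (2,1)]
arrival = 17

t=5: at (0,0)
t=9: at (1,0) after E
t=13: at (2,0) after E
t=17: at (2,1) after N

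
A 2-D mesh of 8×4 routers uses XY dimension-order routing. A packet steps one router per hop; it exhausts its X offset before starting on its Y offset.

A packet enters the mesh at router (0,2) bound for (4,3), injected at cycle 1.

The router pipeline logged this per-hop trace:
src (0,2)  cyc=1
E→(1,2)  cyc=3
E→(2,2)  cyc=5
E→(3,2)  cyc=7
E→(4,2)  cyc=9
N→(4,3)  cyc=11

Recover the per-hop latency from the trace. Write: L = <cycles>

cyc[1] − cyc[0] = 3 − 1 = 2.
Each hop adds L, hence L = 2.

L = 2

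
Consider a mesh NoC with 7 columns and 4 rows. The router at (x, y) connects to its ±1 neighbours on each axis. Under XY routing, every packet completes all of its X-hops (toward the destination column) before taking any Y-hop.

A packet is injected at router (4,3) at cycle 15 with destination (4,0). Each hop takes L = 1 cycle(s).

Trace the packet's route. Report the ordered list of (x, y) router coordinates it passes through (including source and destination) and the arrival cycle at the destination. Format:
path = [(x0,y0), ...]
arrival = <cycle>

path = [(4,3), (4,2), (4,1), (4,0)]
arrival = 18

src (4,3)  cyc=15
S→(4,2)  cyc=16
S→(4,1)  cyc=17
S→(4,0)  cyc=18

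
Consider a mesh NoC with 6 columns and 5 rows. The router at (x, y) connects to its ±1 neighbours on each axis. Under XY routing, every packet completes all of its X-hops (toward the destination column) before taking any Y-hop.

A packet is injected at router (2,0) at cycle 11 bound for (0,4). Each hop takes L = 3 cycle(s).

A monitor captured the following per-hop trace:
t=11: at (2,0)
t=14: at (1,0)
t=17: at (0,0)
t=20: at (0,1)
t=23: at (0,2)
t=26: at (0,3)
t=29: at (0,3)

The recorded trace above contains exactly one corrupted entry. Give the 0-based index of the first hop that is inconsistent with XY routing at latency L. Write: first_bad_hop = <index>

first_bad_hop = 6

  1: Δx=-1 Δy=+0 Δt=3 [ok]
  2: Δx=-1 Δy=+0 Δt=3 [ok]
  3: Δx=+0 Δy=+1 Δt=3 [ok]
  4: Δx=+0 Δy=+1 Δt=3 [ok]
  5: Δx=+0 Δy=+1 Δt=3 [ok]
  6: Δx=+0 Δy=+0 Δt=3 [BAD: non-unit step]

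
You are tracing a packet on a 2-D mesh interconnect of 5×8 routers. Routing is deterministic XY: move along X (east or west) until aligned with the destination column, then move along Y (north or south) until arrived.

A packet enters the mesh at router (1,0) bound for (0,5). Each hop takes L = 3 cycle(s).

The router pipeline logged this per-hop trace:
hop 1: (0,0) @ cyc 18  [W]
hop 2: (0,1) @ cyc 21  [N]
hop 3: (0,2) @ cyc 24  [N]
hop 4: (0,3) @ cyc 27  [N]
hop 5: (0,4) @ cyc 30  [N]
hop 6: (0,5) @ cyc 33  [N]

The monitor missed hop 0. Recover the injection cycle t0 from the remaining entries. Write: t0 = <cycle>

t0 = 15

cyc[1] = 18 and cyc[k] = t0 + k·L for every k.
So t0 = 18 − 1·3 = 15.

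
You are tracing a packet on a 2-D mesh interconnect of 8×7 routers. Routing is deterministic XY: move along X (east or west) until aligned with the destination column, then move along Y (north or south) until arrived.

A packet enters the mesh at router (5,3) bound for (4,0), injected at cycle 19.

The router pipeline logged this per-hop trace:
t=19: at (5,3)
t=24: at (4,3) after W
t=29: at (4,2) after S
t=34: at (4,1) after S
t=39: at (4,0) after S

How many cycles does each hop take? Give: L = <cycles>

L = 5

Between hops 0 and 1 the cycle counter advances 24 − 19 = 5.
One hop costs L cycles, so L = 5.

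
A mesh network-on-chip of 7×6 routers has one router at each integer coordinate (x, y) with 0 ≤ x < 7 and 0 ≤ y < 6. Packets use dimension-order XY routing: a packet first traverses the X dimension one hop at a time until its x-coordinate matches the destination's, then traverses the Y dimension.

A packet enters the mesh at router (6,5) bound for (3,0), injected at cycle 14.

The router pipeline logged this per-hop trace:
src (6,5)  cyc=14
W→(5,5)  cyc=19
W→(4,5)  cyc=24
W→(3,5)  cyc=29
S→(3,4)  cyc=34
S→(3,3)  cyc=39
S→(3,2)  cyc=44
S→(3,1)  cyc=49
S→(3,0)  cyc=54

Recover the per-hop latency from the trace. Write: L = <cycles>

cyc[1] − cyc[0] = 19 − 14 = 5.
One hop costs L cycles, so L = 5.

L = 5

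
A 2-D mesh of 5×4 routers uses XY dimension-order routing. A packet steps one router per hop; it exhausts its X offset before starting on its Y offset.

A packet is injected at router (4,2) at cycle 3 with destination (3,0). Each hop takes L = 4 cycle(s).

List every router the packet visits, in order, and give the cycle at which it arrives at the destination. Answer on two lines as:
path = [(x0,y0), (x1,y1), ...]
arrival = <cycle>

path = [(4,2), (3,2), (3,1), (3,0)]
arrival = 15

[0] x=4 y=2 t=3
[1] x=3 y=2 t=7 →W
[2] x=3 y=1 t=11 →S
[3] x=3 y=0 t=15 →S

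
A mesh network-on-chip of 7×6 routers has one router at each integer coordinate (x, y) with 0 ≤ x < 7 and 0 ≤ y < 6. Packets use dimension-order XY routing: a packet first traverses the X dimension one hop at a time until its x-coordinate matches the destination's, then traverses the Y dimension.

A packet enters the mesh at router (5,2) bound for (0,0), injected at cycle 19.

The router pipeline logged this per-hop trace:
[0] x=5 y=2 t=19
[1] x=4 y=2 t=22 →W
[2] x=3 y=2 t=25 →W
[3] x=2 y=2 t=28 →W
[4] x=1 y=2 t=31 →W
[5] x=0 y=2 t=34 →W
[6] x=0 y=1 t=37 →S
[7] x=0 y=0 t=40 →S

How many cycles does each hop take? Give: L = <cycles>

L = 3

Between hops 0 and 1 the cycle counter advances 22 − 19 = 3.
One hop costs L cycles, so L = 3.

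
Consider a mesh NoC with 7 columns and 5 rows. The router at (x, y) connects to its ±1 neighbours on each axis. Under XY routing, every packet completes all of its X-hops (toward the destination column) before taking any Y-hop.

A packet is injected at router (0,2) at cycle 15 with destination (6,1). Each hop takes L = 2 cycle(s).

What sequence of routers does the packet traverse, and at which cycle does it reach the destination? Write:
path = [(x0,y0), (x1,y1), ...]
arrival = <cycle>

[0] x=0 y=2 t=15
[1] x=1 y=2 t=17 →E
[2] x=2 y=2 t=19 →E
[3] x=3 y=2 t=21 →E
[4] x=4 y=2 t=23 →E
[5] x=5 y=2 t=25 →E
[6] x=6 y=2 t=27 →E
[7] x=6 y=1 t=29 →S

path = [(0,2), (1,2), (2,2), (3,2), (4,2), (5,2), (6,2), (6,1)]
arrival = 29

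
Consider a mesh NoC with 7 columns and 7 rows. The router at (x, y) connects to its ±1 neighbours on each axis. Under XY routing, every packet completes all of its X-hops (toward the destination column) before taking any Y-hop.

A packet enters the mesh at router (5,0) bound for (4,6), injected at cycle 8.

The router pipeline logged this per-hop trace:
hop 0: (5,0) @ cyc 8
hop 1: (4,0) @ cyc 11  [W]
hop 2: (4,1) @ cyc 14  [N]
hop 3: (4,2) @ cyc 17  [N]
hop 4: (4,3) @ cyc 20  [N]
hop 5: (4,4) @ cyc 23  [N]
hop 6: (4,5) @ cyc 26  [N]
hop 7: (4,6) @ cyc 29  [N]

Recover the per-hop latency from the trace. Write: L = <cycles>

L = 3

Between hops 0 and 1 the cycle counter advances 11 − 8 = 3.
That increment is L by definition: L = 3.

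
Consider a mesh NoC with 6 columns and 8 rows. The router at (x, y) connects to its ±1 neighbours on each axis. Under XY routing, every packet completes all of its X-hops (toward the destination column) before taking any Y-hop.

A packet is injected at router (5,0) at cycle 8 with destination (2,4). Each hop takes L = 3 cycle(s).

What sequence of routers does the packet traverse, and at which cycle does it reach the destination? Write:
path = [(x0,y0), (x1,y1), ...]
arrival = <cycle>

path = [(5,0), (4,0), (3,0), (2,0), (2,1), (2,2), (2,3), (2,4)]
arrival = 29

src (5,0)  cyc=8
W→(4,0)  cyc=11
W→(3,0)  cyc=14
W→(2,0)  cyc=17
N→(2,1)  cyc=20
N→(2,2)  cyc=23
N→(2,3)  cyc=26
N→(2,4)  cyc=29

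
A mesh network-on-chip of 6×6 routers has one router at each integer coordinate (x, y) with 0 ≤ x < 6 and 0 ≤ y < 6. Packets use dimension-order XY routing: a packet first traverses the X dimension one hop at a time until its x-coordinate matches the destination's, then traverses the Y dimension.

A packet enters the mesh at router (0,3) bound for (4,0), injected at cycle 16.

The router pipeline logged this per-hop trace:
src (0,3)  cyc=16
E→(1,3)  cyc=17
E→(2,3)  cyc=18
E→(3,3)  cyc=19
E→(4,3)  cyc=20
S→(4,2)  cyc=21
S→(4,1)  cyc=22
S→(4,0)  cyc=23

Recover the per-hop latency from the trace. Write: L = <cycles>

L = 1

Between hops 0 and 1 the cycle counter advances 17 − 16 = 1.
One hop costs L cycles, so L = 1.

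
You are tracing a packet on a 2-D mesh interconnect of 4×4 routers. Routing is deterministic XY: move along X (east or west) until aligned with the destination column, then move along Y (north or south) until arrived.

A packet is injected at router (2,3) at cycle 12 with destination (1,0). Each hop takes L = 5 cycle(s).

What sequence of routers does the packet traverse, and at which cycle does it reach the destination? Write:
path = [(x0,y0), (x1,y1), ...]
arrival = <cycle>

path = [(2,3), (1,3), (1,2), (1,1), (1,0)]
arrival = 32

[0] x=2 y=3 t=12
[1] x=1 y=3 t=17 →W
[2] x=1 y=2 t=22 →S
[3] x=1 y=1 t=27 →S
[4] x=1 y=0 t=32 →S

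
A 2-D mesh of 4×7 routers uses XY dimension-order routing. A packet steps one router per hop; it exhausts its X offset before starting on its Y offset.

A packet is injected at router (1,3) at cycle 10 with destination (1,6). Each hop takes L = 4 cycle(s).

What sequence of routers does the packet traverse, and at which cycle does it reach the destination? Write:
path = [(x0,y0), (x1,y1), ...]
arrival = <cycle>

hop 0: (1,3) @ cyc 10
hop 1: (1,4) @ cyc 14  [N]
hop 2: (1,5) @ cyc 18  [N]
hop 3: (1,6) @ cyc 22  [N]

path = [(1,3), (1,4), (1,5), (1,6)]
arrival = 22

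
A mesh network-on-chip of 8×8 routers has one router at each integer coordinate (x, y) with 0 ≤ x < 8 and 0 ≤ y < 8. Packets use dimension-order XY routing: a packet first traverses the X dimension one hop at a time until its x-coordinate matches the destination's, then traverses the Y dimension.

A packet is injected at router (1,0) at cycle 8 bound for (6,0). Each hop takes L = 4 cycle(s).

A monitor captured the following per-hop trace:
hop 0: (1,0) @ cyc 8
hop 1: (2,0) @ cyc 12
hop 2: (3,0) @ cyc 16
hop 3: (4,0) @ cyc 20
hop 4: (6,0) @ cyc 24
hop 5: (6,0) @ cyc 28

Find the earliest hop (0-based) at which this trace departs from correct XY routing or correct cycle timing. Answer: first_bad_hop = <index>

first_bad_hop = 4

  1: Δx=+1 Δy=+0 Δt=4 [ok]
  2: Δx=+1 Δy=+0 Δt=4 [ok]
  3: Δx=+1 Δy=+0 Δt=4 [ok]
  4: Δx=+2 Δy=+0 Δt=4 [BAD: non-unit step]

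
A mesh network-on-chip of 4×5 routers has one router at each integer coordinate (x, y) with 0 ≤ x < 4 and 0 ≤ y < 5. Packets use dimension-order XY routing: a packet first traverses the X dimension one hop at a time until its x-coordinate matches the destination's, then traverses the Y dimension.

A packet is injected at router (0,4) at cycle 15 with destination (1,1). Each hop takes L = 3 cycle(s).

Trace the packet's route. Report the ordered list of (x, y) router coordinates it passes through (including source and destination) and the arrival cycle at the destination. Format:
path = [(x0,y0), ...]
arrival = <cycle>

path = [(0,4), (1,4), (1,3), (1,2), (1,1)]
arrival = 27

hop 0: (0,4) @ cyc 15
hop 1: (1,4) @ cyc 18  [E]
hop 2: (1,3) @ cyc 21  [S]
hop 3: (1,2) @ cyc 24  [S]
hop 4: (1,1) @ cyc 27  [S]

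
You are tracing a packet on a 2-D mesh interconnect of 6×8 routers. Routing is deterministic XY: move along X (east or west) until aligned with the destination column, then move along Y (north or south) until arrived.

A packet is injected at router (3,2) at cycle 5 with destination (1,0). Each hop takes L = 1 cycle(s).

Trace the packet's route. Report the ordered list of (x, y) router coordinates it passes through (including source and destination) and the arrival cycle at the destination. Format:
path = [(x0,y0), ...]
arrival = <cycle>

path = [(3,2), (2,2), (1,2), (1,1), (1,0)]
arrival = 9

hop 0: (3,2) @ cyc 5
hop 1: (2,2) @ cyc 6  [W]
hop 2: (1,2) @ cyc 7  [W]
hop 3: (1,1) @ cyc 8  [S]
hop 4: (1,0) @ cyc 9  [S]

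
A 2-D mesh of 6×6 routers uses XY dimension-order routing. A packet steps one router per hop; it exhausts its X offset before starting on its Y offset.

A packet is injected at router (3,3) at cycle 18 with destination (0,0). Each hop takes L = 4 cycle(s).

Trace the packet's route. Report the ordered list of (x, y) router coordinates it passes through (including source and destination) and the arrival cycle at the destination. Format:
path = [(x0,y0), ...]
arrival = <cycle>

hop 0: (3,3) @ cyc 18
hop 1: (2,3) @ cyc 22  [W]
hop 2: (1,3) @ cyc 26  [W]
hop 3: (0,3) @ cyc 30  [W]
hop 4: (0,2) @ cyc 34  [S]
hop 5: (0,1) @ cyc 38  [S]
hop 6: (0,0) @ cyc 42  [S]

path = [(3,3), (2,3), (1,3), (0,3), (0,2), (0,1), (0,0)]
arrival = 42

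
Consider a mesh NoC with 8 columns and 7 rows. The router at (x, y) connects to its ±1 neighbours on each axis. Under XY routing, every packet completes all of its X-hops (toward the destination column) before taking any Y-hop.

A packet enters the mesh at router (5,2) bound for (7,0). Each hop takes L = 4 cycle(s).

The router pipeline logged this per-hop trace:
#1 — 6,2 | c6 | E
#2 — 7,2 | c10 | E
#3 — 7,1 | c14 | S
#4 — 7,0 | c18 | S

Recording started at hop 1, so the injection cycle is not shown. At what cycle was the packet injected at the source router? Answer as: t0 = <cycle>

At hop 1 the cycle is 6; in general cyc_k = t0 + kL.
Subtract one hop: t0 = 6 − 4 = 2.

t0 = 2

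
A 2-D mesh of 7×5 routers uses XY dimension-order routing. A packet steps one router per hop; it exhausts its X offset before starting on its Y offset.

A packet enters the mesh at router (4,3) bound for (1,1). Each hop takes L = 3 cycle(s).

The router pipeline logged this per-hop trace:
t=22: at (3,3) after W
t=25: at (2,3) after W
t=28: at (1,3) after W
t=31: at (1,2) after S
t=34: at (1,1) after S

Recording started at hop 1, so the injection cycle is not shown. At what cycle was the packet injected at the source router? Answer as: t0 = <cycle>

At hop 1 the cycle is 22; in general cyc_k = t0 + kL.
So t0 = 22 − 1·3 = 19.

t0 = 19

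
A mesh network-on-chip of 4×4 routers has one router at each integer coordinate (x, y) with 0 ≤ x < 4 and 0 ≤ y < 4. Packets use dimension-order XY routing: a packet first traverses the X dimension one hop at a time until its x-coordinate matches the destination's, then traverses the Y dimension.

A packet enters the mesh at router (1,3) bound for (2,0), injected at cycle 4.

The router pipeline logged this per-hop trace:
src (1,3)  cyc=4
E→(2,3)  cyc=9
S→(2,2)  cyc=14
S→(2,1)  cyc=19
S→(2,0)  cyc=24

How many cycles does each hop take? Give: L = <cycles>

L = 5

Between hops 0 and 1 the cycle counter advances 9 − 4 = 5.
One hop costs L cycles, so L = 5.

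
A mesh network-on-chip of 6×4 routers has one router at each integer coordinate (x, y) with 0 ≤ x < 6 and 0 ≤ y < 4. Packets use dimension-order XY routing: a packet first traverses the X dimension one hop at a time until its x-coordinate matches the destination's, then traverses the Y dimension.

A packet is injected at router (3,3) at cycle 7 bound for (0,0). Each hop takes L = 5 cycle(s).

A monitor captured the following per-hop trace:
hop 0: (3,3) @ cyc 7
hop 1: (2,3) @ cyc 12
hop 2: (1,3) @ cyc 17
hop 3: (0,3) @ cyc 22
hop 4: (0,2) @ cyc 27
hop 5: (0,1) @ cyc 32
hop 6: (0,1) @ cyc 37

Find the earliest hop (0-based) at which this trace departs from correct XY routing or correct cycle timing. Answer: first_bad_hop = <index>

first_bad_hop = 6

  1: Δx=-1 Δy=+0 Δt=5 [ok]
  2: Δx=-1 Δy=+0 Δt=5 [ok]
  3: Δx=-1 Δy=+0 Δt=5 [ok]
  4: Δx=+0 Δy=-1 Δt=5 [ok]
  5: Δx=+0 Δy=-1 Δt=5 [ok]
  6: Δx=+0 Δy=+0 Δt=5 [BAD: non-unit step]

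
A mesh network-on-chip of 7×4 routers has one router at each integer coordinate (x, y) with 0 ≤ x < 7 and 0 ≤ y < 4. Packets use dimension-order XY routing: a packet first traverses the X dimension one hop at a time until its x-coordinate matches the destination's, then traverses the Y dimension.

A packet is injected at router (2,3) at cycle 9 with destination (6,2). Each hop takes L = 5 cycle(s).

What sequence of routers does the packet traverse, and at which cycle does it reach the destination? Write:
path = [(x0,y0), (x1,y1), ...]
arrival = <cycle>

path = [(2,3), (3,3), (4,3), (5,3), (6,3), (6,2)]
arrival = 34

t=9: at (2,3)
t=14: at (3,3) after E
t=19: at (4,3) after E
t=24: at (5,3) after E
t=29: at (6,3) after E
t=34: at (6,2) after S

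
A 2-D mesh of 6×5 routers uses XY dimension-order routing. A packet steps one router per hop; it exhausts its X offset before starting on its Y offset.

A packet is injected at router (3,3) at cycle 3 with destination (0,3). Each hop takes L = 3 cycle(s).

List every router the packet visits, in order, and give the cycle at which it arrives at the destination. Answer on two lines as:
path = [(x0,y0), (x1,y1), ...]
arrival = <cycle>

path = [(3,3), (2,3), (1,3), (0,3)]
arrival = 12

hop 0: (3,3) @ cyc 3
hop 1: (2,3) @ cyc 6  [W]
hop 2: (1,3) @ cyc 9  [W]
hop 3: (0,3) @ cyc 12  [W]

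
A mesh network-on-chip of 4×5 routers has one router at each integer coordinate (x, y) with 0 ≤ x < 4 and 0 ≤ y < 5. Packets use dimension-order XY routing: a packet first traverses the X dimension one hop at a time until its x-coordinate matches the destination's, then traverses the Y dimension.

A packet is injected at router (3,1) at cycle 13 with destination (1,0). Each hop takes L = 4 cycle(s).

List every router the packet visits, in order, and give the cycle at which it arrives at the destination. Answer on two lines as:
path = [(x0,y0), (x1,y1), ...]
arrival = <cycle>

path = [(3,1), (2,1), (1,1), (1,0)]
arrival = 25

src (3,1)  cyc=13
W→(2,1)  cyc=17
W→(1,1)  cyc=21
S→(1,0)  cyc=25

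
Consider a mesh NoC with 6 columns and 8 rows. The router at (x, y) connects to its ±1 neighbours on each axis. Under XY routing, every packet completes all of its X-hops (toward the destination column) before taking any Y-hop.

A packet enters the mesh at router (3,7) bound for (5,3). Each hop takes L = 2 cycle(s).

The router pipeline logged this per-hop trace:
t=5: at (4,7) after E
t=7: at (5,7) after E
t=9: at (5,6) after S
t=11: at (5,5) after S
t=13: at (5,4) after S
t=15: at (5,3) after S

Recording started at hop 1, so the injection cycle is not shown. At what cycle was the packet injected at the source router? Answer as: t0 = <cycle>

t0 = 3

cyc[1] = 5 and cyc[k] = t0 + k·L for every k.
Therefore t0 = 5 − L = 3.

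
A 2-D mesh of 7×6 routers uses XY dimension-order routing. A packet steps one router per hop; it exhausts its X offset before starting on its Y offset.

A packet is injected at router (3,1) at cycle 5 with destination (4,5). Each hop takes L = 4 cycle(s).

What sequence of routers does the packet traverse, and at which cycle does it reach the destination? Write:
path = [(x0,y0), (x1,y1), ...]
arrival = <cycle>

path = [(3,1), (4,1), (4,2), (4,3), (4,4), (4,5)]
arrival = 25

  0. router=(3,1) cycle=5 (inject)
  1. router=(4,1) cycle=9 dir=E
  2. router=(4,2) cycle=13 dir=N
  3. router=(4,3) cycle=17 dir=N
  4. router=(4,4) cycle=21 dir=N
  5. router=(4,5) cycle=25 dir=N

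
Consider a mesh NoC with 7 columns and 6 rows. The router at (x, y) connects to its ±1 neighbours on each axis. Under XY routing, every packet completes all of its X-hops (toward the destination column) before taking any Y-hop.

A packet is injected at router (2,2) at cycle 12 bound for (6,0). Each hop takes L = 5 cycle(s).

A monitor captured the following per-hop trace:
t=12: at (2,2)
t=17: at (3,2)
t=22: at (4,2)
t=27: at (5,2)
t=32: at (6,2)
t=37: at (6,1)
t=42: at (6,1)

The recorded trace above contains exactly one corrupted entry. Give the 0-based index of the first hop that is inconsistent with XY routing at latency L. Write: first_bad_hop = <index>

first_bad_hop = 6

check 1→ d=(1,0) cyc+5: ok
check 2→ d=(1,0) cyc+5: ok
check 3→ d=(1,0) cyc+5: ok
check 4→ d=(1,0) cyc+5: ok
check 5→ d=(0,-1) cyc+5: ok
check 6→ d=(0,0) cyc+5: BAD: non-unit step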